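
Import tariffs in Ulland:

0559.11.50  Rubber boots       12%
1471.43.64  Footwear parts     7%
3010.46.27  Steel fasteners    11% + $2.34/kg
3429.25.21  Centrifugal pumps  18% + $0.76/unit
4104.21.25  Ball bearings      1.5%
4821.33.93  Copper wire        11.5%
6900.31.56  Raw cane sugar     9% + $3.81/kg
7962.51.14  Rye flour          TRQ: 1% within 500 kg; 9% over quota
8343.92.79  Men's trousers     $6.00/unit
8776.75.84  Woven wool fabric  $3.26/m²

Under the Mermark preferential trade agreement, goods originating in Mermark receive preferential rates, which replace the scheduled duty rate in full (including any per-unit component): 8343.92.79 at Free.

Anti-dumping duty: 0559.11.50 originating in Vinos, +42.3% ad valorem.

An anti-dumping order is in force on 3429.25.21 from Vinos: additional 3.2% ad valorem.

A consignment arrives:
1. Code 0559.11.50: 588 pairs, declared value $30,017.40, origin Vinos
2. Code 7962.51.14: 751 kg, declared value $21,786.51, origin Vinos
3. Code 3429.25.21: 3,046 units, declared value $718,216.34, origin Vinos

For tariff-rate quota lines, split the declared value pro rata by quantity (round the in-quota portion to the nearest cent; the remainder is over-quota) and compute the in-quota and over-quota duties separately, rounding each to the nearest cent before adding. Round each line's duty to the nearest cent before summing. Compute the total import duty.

$171,676.66

Line 1 (0559.11.50, Vinos, 588 pairs, $30,017.40):
Base rate for 0559.11.50 is 12%.
Additional duty on 0559.11.50 from Vinos: +42.3%. Applied ad valorem rate: 12% + 42.3% = 54.3%.
Duty = $30,017.40 × 54.3% = $16,299.45.
Line 2 (7962.51.14, Vinos, 751 kg, $21,786.51):
Code 7962.51.14 is under a tariff-rate quota (threshold 500 kg). In-quota: 500 kg at 1%; over-quota: 251 kg at 9%.
Pro-rata value split: in-quota = $21,786.51 × 500/751 = $14,505.00; over-quota = $21,786.51 − $14,505.00 = $7,281.51.
In-quota duty = $14,505.00 × 1% = $145.05. Over-quota duty = $7,281.51 × 9% = $655.34.
Line duty = $145.05 + $655.34 = $800.39.
Line 3 (3429.25.21, Vinos, 3,046 units, $718,216.34):
Base rate for 3429.25.21 is 18% + $0.76/unit.
Additional duty on 3429.25.21 from Vinos: +3.2%. Applied ad valorem rate: 18% + 3.2% = 21.2%.
Duty = $718,216.34 × 21.2% + 3,046 × $0.76 = $154,576.82.
Total = $16,299.45 + $800.39 + $154,576.82 = $171,676.66.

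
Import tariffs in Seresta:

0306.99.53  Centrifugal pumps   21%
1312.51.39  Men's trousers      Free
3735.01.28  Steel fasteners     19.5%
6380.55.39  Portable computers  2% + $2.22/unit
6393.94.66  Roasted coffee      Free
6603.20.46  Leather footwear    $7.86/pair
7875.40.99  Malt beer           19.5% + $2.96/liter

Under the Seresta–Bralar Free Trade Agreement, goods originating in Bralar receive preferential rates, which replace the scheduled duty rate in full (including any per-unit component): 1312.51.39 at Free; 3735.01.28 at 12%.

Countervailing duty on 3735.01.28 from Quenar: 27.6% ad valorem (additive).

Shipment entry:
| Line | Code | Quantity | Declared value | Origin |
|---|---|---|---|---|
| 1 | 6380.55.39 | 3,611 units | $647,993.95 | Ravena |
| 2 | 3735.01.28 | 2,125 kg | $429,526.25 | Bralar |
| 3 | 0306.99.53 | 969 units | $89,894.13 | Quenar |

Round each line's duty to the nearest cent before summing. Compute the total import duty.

$91,397.22

Line 1 (6380.55.39, Ravena, 3,611 units, $647,993.95):
Base rate for 6380.55.39 is 2% + $2.22/unit.
Duty = $647,993.95 × 2% + 3,611 × $2.22 = $20,976.30.
Line 2 (3735.01.28, Bralar, 2,125 kg, $429,526.25):
Base rate for 3735.01.28 is 19.5%.
Origin Bralar qualifies under the Seresta–Bralar agreement and 3735.01.28 is covered: preferential rate 12% applies instead.
The additional-duty order on 3735.01.28 targets Quenar, not Bralar; it does not apply.
Duty = $429,526.25 × 12% = $51,543.15.
Line 3 (0306.99.53, Quenar, 969 units, $89,894.13):
Base rate for 0306.99.53 is 21%.
Duty = $89,894.13 × 21% = $18,877.77.
Total = $20,976.30 + $51,543.15 + $18,877.77 = $91,397.22.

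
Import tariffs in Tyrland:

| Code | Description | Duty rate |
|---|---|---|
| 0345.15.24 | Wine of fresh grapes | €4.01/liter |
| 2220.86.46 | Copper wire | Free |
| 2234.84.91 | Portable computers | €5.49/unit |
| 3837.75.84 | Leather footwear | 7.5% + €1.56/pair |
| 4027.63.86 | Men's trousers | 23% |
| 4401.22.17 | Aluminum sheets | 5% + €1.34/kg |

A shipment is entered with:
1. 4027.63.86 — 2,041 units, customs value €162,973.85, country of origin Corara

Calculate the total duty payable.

€37,483.99

Line 1 (4027.63.86, Corara, 2,041 units, €162,973.85):
Base rate for 4027.63.86 is 23%.
Duty = €162,973.85 × 23% = €37,483.99.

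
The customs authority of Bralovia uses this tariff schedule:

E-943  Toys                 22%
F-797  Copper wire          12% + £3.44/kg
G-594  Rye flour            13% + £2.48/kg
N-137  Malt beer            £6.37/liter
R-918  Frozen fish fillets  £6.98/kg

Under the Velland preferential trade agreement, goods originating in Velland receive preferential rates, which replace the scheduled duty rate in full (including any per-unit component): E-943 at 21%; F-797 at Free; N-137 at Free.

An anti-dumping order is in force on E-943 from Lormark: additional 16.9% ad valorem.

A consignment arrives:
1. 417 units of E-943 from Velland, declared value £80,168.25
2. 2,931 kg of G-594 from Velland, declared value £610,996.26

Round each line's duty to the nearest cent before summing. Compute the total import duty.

Line 1 (E-943, Velland, 417 units, £80,168.25):
Base rate for E-943 is 22%.
Origin Velland qualifies under the Bralovia–Velland agreement and E-943 is covered: preferential rate 21% applies instead.
The additional-duty order on E-943 targets Lormark, not Velland; it does not apply.
Duty = £80,168.25 × 21% = £16,835.33.
Line 2 (G-594, Velland, 2,931 kg, £610,996.26):
Base rate for G-594 is 13% + £2.48/kg.
Origin Velland is the FTA partner but G-594 is not on the preference list; base rate stands.
Duty = £610,996.26 × 13% + 2,931 × £2.48 = £86,698.39.
Total = £16,835.33 + £86,698.39 = £103,533.72.

£103,533.72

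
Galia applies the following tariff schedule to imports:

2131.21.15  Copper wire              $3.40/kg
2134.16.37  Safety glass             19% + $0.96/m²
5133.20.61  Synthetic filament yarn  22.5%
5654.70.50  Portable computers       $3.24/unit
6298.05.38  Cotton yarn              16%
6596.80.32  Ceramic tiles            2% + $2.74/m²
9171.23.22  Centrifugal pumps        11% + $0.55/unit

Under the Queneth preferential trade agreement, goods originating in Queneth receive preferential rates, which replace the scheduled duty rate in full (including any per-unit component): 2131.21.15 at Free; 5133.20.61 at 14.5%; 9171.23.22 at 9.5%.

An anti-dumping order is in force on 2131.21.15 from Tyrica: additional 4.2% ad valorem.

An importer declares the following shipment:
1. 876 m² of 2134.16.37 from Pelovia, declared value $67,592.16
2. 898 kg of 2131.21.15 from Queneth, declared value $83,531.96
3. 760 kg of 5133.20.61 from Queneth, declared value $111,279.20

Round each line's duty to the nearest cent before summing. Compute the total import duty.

Line 1 (2134.16.37, Pelovia, 876 m², $67,592.16):
Base rate for 2134.16.37 is 19% + $0.96/m².
Duty = $67,592.16 × 19% + 876 × $0.96 = $13,683.47.
Line 2 (2131.21.15, Queneth, 898 kg, $83,531.96):
Base rate for 2131.21.15 is $3.40/kg.
Origin Queneth qualifies under the Galia–Queneth agreement and 2131.21.15 is covered: preferential rate Free applies instead.
The additional-duty order on 2131.21.15 targets Tyrica, not Queneth; it does not apply.
Duty = $83,531.96 × 0% = $0.00.
Line 3 (5133.20.61, Queneth, 760 kg, $111,279.20):
Base rate for 5133.20.61 is 22.5%.
Origin Queneth qualifies under the Galia–Queneth agreement and 5133.20.61 is covered: preferential rate 14.5% applies instead.
Duty = $111,279.20 × 14.5% = $16,135.48.
Total = $13,683.47 + $0.00 + $16,135.48 = $29,818.95.

$29,818.95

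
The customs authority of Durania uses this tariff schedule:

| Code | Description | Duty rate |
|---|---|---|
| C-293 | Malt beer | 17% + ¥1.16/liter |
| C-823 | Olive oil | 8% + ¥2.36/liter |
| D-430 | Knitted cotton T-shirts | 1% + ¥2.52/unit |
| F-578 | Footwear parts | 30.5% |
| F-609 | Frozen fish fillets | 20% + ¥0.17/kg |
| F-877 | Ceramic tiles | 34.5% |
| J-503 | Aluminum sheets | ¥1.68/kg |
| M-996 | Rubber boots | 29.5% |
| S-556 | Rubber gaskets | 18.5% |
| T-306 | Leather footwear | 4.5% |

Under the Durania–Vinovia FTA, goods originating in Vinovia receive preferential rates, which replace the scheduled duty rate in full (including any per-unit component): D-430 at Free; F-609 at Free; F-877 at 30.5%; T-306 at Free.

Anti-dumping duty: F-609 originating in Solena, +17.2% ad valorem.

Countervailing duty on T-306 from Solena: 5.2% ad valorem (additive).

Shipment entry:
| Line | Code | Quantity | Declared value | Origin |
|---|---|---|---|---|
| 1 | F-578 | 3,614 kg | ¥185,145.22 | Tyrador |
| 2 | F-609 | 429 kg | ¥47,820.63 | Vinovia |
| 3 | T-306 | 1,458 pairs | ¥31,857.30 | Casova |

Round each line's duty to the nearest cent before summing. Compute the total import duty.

¥57,902.87

Line 1 (F-578, Tyrador, 3,614 kg, ¥185,145.22):
Base rate for F-578 is 30.5%.
Duty = ¥185,145.22 × 30.5% = ¥56,469.29.
Line 2 (F-609, Vinovia, 429 kg, ¥47,820.63):
Base rate for F-609 is 20% + ¥0.17/kg.
Origin Vinovia qualifies under the Durania–Vinovia agreement and F-609 is covered: preferential rate Free applies instead.
The additional-duty order on F-609 targets Solena, not Vinovia; it does not apply.
Duty = ¥47,820.63 × 0% = ¥0.00.
Line 3 (T-306, Casova, 1,458 pairs, ¥31,857.30):
Base rate for T-306 is 4.5%.
T-306 has an FTA preferential rate, but origin Casova is not Vinovia; base rate stands.
The additional-duty order on T-306 targets Solena, not Casova; it does not apply.
Duty = ¥31,857.30 × 4.5% = ¥1,433.58.
Total = ¥56,469.29 + ¥0.00 + ¥1,433.58 = ¥57,902.87.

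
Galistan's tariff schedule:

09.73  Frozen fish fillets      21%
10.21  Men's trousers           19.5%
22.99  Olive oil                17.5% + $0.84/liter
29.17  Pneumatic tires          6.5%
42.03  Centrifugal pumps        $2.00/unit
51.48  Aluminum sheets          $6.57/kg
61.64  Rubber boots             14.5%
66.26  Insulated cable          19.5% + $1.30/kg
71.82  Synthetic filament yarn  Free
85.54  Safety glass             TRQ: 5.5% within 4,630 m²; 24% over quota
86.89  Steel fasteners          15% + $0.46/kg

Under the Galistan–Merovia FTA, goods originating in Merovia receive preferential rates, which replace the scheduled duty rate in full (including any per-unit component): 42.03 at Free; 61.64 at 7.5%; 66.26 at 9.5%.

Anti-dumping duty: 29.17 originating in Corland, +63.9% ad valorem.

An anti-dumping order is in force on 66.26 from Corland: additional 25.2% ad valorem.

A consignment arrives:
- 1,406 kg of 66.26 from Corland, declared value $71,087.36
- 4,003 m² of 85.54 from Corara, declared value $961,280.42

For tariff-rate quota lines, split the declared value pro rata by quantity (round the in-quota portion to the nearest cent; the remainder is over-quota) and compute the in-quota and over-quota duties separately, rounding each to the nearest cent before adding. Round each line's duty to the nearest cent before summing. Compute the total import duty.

Line 1 (66.26, Corland, 1,406 kg, $71,087.36):
Base rate for 66.26 is 19.5% + $1.30/kg.
66.26 has an FTA preferential rate, but origin Corland is not Merovia; base rate stands.
Additional duty on 66.26 from Corland: +25.2%. Applied ad valorem rate: 19.5% + 25.2% = 44.7%.
Duty = $71,087.36 × 44.7% + 1,406 × $1.30 = $33,603.85.
Line 2 (85.54, Corara, 4,003 m², $961,280.42):
Code 85.54 is under a tariff-rate quota (threshold 4,630 m²). Quantity 4,003 m² is within the quota, so the in-quota rate 5.5% applies to the full value.
Duty = $961,280.42 × 5.5% = $52,870.42.
Total = $33,603.85 + $52,870.42 = $86,474.27.

$86,474.27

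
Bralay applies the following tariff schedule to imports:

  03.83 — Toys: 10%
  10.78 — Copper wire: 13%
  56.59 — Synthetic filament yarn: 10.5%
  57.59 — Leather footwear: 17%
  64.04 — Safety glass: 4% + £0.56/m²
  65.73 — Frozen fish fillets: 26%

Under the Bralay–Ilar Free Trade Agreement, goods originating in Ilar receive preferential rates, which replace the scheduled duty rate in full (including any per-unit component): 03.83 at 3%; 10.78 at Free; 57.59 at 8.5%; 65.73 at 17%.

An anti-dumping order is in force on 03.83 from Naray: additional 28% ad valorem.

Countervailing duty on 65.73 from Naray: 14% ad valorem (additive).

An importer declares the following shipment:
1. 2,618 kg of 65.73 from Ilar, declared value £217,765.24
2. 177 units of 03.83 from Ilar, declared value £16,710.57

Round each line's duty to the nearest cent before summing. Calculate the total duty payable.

£37,521.41

Line 1 (65.73, Ilar, 2,618 kg, £217,765.24):
Base rate for 65.73 is 26%.
Origin Ilar qualifies under the Bralay–Ilar agreement and 65.73 is covered: preferential rate 17% applies instead.
The additional-duty order on 65.73 targets Naray, not Ilar; it does not apply.
Duty = £217,765.24 × 17% = £37,020.09.
Line 2 (03.83, Ilar, 177 units, £16,710.57):
Base rate for 03.83 is 10%.
Origin Ilar qualifies under the Bralay–Ilar agreement and 03.83 is covered: preferential rate 3% applies instead.
The additional-duty order on 03.83 targets Naray, not Ilar; it does not apply.
Duty = £16,710.57 × 3% = £501.32.
Total = £37,020.09 + £501.32 = £37,521.41.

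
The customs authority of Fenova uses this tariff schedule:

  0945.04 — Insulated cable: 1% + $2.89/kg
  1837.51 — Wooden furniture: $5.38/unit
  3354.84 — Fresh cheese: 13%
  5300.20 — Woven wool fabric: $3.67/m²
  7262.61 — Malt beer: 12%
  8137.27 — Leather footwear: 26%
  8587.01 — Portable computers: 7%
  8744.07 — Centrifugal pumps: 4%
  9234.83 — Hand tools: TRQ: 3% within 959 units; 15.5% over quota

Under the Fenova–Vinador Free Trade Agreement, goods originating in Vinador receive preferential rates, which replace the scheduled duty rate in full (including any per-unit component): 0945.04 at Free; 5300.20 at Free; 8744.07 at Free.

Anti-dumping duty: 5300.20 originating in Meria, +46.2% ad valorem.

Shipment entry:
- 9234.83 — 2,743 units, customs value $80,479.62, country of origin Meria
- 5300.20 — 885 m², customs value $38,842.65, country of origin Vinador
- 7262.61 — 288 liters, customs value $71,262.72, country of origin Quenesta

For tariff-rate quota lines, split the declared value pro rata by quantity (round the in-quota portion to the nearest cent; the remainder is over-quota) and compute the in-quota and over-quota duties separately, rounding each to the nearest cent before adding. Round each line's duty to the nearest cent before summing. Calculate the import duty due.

Line 1 (9234.83, Meria, 2,743 units, $80,479.62):
Code 9234.83 is under a tariff-rate quota (threshold 959 units). In-quota: 959 units at 3%; over-quota: 1,784 units at 15.5%.
Pro-rata value split: in-quota = $80,479.62 × 959/2,743 = $28,137.06; over-quota = $80,479.62 − $28,137.06 = $52,342.56.
In-quota duty = $28,137.06 × 3% = $844.11. Over-quota duty = $52,342.56 × 15.5% = $8,113.10.
Line duty = $844.11 + $8,113.10 = $8,957.21.
Line 2 (5300.20, Vinador, 885 m², $38,842.65):
Base rate for 5300.20 is $3.67/m².
Origin Vinador qualifies under the Fenova–Vinador agreement and 5300.20 is covered: preferential rate Free applies instead.
The additional-duty order on 5300.20 targets Meria, not Vinador; it does not apply.
Duty = $38,842.65 × 0% = $0.00.
Line 3 (7262.61, Quenesta, 288 liters, $71,262.72):
Base rate for 7262.61 is 12%.
Duty = $71,262.72 × 12% = $8,551.53.
Total = $8,957.21 + $0.00 + $8,551.53 = $17,508.74.

$17,508.74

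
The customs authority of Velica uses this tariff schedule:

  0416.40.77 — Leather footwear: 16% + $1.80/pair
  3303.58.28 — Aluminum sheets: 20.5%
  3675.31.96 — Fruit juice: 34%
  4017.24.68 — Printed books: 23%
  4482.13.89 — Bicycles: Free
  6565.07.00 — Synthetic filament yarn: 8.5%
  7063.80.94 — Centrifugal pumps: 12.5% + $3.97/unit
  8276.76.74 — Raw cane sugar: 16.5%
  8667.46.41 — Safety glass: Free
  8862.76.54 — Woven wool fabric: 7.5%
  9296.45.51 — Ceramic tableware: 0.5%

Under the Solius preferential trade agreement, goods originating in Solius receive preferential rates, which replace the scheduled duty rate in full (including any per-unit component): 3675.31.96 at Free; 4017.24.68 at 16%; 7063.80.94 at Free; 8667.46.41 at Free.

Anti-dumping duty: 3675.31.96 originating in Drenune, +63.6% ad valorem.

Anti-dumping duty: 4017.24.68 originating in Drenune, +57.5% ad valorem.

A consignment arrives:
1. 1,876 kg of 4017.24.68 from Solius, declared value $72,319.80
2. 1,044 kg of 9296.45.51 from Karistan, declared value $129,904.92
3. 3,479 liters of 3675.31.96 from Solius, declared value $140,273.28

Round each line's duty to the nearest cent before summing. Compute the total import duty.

$12,220.69

Line 1 (4017.24.68, Solius, 1,876 kg, $72,319.80):
Base rate for 4017.24.68 is 23%.
Origin Solius qualifies under the Velica–Solius agreement and 4017.24.68 is covered: preferential rate 16% applies instead.
The additional-duty order on 4017.24.68 targets Drenune, not Solius; it does not apply.
Duty = $72,319.80 × 16% = $11,571.17.
Line 2 (9296.45.51, Karistan, 1,044 kg, $129,904.92):
Base rate for 9296.45.51 is 0.5%.
Duty = $129,904.92 × 0.5% = $649.52.
Line 3 (3675.31.96, Solius, 3,479 liters, $140,273.28):
Base rate for 3675.31.96 is 34%.
Origin Solius qualifies under the Velica–Solius agreement and 3675.31.96 is covered: preferential rate Free applies instead.
The additional-duty order on 3675.31.96 targets Drenune, not Solius; it does not apply.
Duty = $140,273.28 × 0% = $0.00.
Total = $11,571.17 + $649.52 + $0.00 = $12,220.69.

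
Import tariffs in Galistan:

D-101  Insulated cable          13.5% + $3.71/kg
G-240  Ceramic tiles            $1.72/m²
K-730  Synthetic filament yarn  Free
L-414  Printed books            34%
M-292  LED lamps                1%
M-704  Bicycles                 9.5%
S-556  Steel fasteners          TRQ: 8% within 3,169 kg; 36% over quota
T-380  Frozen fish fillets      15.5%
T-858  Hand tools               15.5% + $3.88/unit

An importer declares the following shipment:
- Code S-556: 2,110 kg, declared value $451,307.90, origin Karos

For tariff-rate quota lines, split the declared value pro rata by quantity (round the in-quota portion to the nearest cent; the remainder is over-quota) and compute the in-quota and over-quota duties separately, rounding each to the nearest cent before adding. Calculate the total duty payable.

$36,104.63

Line 1 (S-556, Karos, 2,110 kg, $451,307.90):
Code S-556 is under a tariff-rate quota (threshold 3,169 kg). Quantity 2,110 kg is within the quota, so the in-quota rate 8% applies to the full value.
Duty = $451,307.90 × 8% = $36,104.63.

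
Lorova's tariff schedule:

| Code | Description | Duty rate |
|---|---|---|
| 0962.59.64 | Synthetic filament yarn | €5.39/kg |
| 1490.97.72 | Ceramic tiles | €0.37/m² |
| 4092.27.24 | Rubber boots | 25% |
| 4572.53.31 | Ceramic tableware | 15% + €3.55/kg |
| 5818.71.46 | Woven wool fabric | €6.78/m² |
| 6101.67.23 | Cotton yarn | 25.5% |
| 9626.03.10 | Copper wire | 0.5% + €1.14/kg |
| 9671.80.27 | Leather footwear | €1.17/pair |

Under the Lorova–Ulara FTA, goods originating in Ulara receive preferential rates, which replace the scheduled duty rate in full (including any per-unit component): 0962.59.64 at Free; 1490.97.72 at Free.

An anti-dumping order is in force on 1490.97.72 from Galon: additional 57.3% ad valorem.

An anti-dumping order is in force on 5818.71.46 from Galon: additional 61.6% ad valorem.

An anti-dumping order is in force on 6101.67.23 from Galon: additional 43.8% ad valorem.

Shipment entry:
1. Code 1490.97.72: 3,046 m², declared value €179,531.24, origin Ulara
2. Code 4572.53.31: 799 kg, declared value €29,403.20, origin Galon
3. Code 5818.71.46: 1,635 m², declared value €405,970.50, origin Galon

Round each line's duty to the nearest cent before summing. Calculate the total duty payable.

Line 1 (1490.97.72, Ulara, 3,046 m², €179,531.24):
Base rate for 1490.97.72 is €0.37/m².
Origin Ulara qualifies under the Lorova–Ulara agreement and 1490.97.72 is covered: preferential rate Free applies instead.
The additional-duty order on 1490.97.72 targets Galon, not Ulara; it does not apply.
Duty = €179,531.24 × 0% = €0.00.
Line 2 (4572.53.31, Galon, 799 kg, €29,403.20):
Base rate for 4572.53.31 is 15% + €3.55/kg.
Duty = €29,403.20 × 15% + 799 × €3.55 = €7,246.93.
Line 3 (5818.71.46, Galon, 1,635 m², €405,970.50):
Base rate for 5818.71.46 is €6.78/m².
Additional duty on 5818.71.46 from Galon: +61.6% ad valorem. Applied ad valorem rate = 61.6%.
Duty = €405,970.50 × 61.6% + 1,635 × €6.78 = €261,163.13.
Total = €0.00 + €7,246.93 + €261,163.13 = €268,410.06.

€268,410.06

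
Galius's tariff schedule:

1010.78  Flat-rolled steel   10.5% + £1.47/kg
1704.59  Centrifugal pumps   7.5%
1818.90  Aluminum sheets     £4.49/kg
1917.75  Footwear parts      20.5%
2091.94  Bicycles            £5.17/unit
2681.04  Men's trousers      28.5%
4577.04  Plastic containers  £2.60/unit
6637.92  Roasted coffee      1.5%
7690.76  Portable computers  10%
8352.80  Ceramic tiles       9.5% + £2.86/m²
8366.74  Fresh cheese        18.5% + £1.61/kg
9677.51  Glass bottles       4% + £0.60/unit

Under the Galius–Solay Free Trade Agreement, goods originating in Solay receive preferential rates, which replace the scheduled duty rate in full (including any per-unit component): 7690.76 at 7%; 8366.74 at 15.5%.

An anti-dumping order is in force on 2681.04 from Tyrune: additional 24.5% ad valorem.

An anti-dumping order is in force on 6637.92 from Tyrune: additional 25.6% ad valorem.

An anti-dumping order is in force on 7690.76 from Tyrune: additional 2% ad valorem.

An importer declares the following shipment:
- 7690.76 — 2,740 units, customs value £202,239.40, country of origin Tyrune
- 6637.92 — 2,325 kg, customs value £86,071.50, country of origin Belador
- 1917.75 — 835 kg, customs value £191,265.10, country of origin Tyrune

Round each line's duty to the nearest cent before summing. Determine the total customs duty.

Line 1 (7690.76, Tyrune, 2,740 units, £202,239.40):
Base rate for 7690.76 is 10%.
7690.76 has an FTA preferential rate, but origin Tyrune is not Solay; base rate stands.
Additional duty on 7690.76 from Tyrune: +2%. Applied ad valorem rate: 10% + 2% = 12%.
Duty = £202,239.40 × 12% = £24,268.73.
Line 2 (6637.92, Belador, 2,325 kg, £86,071.50):
Base rate for 6637.92 is 1.5%.
The additional-duty order on 6637.92 targets Tyrune, not Belador; it does not apply.
Duty = £86,071.50 × 1.5% = £1,291.07.
Line 3 (1917.75, Tyrune, 835 kg, £191,265.10):
Base rate for 1917.75 is 20.5%.
Duty = £191,265.10 × 20.5% = £39,209.35.
Total = £24,268.73 + £1,291.07 + £39,209.35 = £64,769.15.

£64,769.15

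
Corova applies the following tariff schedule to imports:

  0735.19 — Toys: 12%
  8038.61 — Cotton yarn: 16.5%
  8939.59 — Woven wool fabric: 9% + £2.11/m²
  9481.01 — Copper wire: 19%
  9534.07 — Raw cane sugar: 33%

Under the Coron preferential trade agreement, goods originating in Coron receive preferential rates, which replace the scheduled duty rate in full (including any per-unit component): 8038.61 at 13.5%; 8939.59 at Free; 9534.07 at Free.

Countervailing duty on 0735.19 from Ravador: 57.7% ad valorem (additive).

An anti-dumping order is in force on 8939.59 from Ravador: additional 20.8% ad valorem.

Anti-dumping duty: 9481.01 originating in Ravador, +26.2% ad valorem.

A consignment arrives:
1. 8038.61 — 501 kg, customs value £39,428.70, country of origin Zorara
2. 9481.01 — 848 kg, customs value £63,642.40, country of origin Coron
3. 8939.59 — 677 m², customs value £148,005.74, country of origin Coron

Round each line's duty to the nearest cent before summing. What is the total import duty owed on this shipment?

Line 1 (8038.61, Zorara, 501 kg, £39,428.70):
Base rate for 8038.61 is 16.5%.
8038.61 has an FTA preferential rate, but origin Zorara is not Coron; base rate stands.
Duty = £39,428.70 × 16.5% = £6,505.74.
Line 2 (9481.01, Coron, 848 kg, £63,642.40):
Base rate for 9481.01 is 19%.
Origin Coron is the FTA partner but 9481.01 is not on the preference list; base rate stands.
The additional-duty order on 9481.01 targets Ravador, not Coron; it does not apply.
Duty = £63,642.40 × 19% = £12,092.06.
Line 3 (8939.59, Coron, 677 m², £148,005.74):
Base rate for 8939.59 is 9% + £2.11/m².
Origin Coron qualifies under the Corova–Coron agreement and 8939.59 is covered: preferential rate Free applies instead.
The additional-duty order on 8939.59 targets Ravador, not Coron; it does not apply.
Duty = £148,005.74 × 0% = £0.00.
Total = £6,505.74 + £12,092.06 + £0.00 = £18,597.80.

£18,597.80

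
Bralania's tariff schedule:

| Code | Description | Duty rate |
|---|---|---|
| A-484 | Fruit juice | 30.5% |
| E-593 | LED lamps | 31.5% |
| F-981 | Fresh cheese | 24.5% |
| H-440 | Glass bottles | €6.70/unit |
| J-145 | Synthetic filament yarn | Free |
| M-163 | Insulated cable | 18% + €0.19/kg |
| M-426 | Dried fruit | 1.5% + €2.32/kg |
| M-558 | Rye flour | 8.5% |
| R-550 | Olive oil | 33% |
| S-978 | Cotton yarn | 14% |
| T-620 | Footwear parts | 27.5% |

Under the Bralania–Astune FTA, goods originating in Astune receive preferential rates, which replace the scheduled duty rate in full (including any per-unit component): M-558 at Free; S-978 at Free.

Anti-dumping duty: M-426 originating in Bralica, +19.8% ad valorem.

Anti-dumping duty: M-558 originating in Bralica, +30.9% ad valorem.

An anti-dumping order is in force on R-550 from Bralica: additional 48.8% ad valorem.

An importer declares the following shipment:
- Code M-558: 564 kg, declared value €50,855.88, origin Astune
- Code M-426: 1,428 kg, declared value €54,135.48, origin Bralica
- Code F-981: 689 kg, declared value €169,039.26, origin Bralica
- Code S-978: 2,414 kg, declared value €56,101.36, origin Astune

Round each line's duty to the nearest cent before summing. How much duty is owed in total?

Line 1 (M-558, Astune, 564 kg, €50,855.88):
Base rate for M-558 is 8.5%.
Origin Astune qualifies under the Bralania–Astune agreement and M-558 is covered: preferential rate Free applies instead.
The additional-duty order on M-558 targets Bralica, not Astune; it does not apply.
Duty = €50,855.88 × 0% = €0.00.
Line 2 (M-426, Bralica, 1,428 kg, €54,135.48):
Base rate for M-426 is 1.5% + €2.32/kg.
Additional duty on M-426 from Bralica: +19.8%. Applied ad valorem rate: 1.5% + 19.8% = 21.3%.
Duty = €54,135.48 × 21.3% + 1,428 × €2.32 = €14,843.82.
Line 3 (F-981, Bralica, 689 kg, €169,039.26):
Base rate for F-981 is 24.5%.
Duty = €169,039.26 × 24.5% = €41,414.62.
Line 4 (S-978, Astune, 2,414 kg, €56,101.36):
Base rate for S-978 is 14%.
Origin Astune qualifies under the Bralania–Astune agreement and S-978 is covered: preferential rate Free applies instead.
Duty = €56,101.36 × 0% = €0.00.
Total = €0.00 + €14,843.82 + €41,414.62 + €0.00 = €56,258.44.

€56,258.44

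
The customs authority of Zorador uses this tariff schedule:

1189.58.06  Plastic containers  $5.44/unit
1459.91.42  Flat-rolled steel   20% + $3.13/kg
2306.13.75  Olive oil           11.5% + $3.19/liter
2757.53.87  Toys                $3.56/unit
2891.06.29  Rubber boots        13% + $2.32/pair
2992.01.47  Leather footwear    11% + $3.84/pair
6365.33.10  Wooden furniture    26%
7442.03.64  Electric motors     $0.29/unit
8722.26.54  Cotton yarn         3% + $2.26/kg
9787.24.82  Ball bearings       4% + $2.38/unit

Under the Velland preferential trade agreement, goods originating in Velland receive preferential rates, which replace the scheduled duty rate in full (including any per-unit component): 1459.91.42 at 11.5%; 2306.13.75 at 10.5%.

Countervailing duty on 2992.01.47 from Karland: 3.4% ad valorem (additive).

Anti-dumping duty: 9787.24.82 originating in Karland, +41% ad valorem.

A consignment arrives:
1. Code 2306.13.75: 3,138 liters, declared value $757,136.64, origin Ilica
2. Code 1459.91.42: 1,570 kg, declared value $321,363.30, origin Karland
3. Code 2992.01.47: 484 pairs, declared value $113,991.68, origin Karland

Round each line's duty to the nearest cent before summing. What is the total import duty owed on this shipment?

$184,541.05

Line 1 (2306.13.75, Ilica, 3,138 liters, $757,136.64):
Base rate for 2306.13.75 is 11.5% + $3.19/liter.
2306.13.75 has an FTA preferential rate, but origin Ilica is not Velland; base rate stands.
Duty = $757,136.64 × 11.5% + 3,138 × $3.19 = $97,080.93.
Line 2 (1459.91.42, Karland, 1,570 kg, $321,363.30):
Base rate for 1459.91.42 is 20% + $3.13/kg.
1459.91.42 has an FTA preferential rate, but origin Karland is not Velland; base rate stands.
Duty = $321,363.30 × 20% + 1,570 × $3.13 = $69,186.76.
Line 3 (2992.01.47, Karland, 484 pairs, $113,991.68):
Base rate for 2992.01.47 is 11% + $3.84/pair.
Additional duty on 2992.01.47 from Karland: +3.4%. Applied ad valorem rate: 11% + 3.4% = 14.4%.
Duty = $113,991.68 × 14.4% + 484 × $3.84 = $18,273.36.
Total = $97,080.93 + $69,186.76 + $18,273.36 = $184,541.05.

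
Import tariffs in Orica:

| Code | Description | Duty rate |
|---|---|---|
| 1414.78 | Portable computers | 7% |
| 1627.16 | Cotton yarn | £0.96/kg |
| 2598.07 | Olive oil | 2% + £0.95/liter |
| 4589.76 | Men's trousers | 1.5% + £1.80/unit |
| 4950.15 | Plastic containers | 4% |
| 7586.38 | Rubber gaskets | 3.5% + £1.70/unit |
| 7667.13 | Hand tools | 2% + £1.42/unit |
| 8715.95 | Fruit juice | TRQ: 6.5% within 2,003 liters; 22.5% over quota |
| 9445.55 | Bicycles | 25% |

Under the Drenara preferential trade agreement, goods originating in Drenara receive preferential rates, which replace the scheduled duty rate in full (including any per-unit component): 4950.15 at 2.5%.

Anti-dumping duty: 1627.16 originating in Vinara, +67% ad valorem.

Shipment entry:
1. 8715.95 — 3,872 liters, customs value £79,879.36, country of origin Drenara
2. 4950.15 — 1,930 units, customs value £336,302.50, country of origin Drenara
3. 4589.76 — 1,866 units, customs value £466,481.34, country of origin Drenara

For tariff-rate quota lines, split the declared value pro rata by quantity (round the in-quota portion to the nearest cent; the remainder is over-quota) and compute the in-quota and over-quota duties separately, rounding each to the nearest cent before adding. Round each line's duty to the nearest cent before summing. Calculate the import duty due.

Line 1 (8715.95, Drenara, 3,872 liters, £79,879.36):
Code 8715.95 is under a tariff-rate quota (threshold 2,003 liters). In-quota: 2,003 liters at 6.5%; over-quota: 1,869 liters at 22.5%.
Pro-rata value split: in-quota = £79,879.36 × 2,003/3,872 = £41,321.89; over-quota = £79,879.36 − £41,321.89 = £38,557.47.
In-quota duty = £41,321.89 × 6.5% = £2,685.92. Over-quota duty = £38,557.47 × 22.5% = £8,675.43.
Line duty = £2,685.92 + £8,675.43 = £11,361.35.
Line 2 (4950.15, Drenara, 1,930 units, £336,302.50):
Base rate for 4950.15 is 4%.
Origin Drenara qualifies under the Orica–Drenara agreement and 4950.15 is covered: preferential rate 2.5% applies instead.
Duty = £336,302.50 × 2.5% = £8,407.56.
Line 3 (4589.76, Drenara, 1,866 units, £466,481.34):
Base rate for 4589.76 is 1.5% + £1.80/unit.
Origin Drenara is the FTA partner but 4589.76 is not on the preference list; base rate stands.
Duty = £466,481.34 × 1.5% + 1,866 × £1.80 = £10,356.02.
Total = £11,361.35 + £8,407.56 + £10,356.02 = £30,124.93.

£30,124.93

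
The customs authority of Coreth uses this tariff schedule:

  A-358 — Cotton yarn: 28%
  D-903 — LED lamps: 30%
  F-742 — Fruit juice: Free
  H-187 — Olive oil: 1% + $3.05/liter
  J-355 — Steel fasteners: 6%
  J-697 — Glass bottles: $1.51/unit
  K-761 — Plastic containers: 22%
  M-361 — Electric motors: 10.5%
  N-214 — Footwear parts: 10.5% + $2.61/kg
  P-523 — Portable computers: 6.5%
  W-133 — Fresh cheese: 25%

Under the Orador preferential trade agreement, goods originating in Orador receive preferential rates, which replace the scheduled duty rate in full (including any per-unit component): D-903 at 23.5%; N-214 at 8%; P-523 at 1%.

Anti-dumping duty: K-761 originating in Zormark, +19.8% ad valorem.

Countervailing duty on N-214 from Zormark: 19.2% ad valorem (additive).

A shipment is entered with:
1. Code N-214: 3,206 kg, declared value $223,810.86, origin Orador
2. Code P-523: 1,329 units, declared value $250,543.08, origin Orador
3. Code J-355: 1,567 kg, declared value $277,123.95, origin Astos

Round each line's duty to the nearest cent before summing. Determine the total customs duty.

Line 1 (N-214, Orador, 3,206 kg, $223,810.86):
Base rate for N-214 is 10.5% + $2.61/kg.
Origin Orador qualifies under the Coreth–Orador agreement and N-214 is covered: preferential rate 8% applies instead.
The additional-duty order on N-214 targets Zormark, not Orador; it does not apply.
Duty = $223,810.86 × 8% = $17,904.87.
Line 2 (P-523, Orador, 1,329 units, $250,543.08):
Base rate for P-523 is 6.5%.
Origin Orador qualifies under the Coreth–Orador agreement and P-523 is covered: preferential rate 1% applies instead.
Duty = $250,543.08 × 1% = $2,505.43.
Line 3 (J-355, Astos, 1,567 kg, $277,123.95):
Base rate for J-355 is 6%.
Duty = $277,123.95 × 6% = $16,627.44.
Total = $17,904.87 + $2,505.43 + $16,627.44 = $37,037.74.

$37,037.74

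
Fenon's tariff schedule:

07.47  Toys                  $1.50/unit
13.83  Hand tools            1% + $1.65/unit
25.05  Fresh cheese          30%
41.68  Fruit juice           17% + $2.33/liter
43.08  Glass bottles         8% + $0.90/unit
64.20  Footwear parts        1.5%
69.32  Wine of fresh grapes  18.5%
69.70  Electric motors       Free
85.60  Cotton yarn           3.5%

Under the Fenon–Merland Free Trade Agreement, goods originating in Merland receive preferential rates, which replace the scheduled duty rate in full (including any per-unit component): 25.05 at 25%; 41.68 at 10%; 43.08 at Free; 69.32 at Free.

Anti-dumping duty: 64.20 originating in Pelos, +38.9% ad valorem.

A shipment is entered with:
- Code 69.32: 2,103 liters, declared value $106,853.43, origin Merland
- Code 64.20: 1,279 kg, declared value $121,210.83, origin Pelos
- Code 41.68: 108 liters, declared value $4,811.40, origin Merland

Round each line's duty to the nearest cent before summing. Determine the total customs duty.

Line 1 (69.32, Merland, 2,103 liters, $106,853.43):
Base rate for 69.32 is 18.5%.
Origin Merland qualifies under the Fenon–Merland agreement and 69.32 is covered: preferential rate Free applies instead.
Duty = $106,853.43 × 0% = $0.00.
Line 2 (64.20, Pelos, 1,279 kg, $121,210.83):
Base rate for 64.20 is 1.5%.
Additional duty on 64.20 from Pelos: +38.9%. Applied ad valorem rate: 1.5% + 38.9% = 40.4%.
Duty = $121,210.83 × 40.4% = $48,969.18.
Line 3 (41.68, Merland, 108 liters, $4,811.40):
Base rate for 41.68 is 17% + $2.33/liter.
Origin Merland qualifies under the Fenon–Merland agreement and 41.68 is covered: preferential rate 10% applies instead.
Duty = $4,811.40 × 10% = $481.14.
Total = $0.00 + $48,969.18 + $481.14 = $49,450.32.

$49,450.32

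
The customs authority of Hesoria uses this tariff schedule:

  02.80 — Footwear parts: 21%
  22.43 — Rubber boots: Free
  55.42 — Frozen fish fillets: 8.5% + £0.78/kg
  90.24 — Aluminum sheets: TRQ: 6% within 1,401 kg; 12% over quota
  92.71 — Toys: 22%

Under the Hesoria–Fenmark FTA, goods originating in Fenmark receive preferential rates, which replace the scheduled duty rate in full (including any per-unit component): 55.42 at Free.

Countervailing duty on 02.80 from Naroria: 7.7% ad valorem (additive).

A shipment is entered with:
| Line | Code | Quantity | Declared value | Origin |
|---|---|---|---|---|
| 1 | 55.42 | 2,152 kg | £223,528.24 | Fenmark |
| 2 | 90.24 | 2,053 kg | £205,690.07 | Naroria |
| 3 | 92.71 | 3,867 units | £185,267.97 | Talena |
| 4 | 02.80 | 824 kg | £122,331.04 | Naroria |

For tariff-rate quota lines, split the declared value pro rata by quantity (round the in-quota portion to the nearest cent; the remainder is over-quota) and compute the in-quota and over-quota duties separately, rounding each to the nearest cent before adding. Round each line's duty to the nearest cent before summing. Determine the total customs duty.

Line 1 (55.42, Fenmark, 2,152 kg, £223,528.24):
Base rate for 55.42 is 8.5% + £0.78/kg.
Origin Fenmark qualifies under the Hesoria–Fenmark agreement and 55.42 is covered: preferential rate Free applies instead.
Duty = £223,528.24 × 0% = £0.00.
Line 2 (90.24, Naroria, 2,053 kg, £205,690.07):
Code 90.24 is under a tariff-rate quota (threshold 1,401 kg). In-quota: 1,401 kg at 6%; over-quota: 652 kg at 12%.
Pro-rata value split: in-quota = £205,690.07 × 1,401/2,053 = £140,366.19; over-quota = £205,690.07 − £140,366.19 = £65,323.88.
In-quota duty = £140,366.19 × 6% = £8,421.97. Over-quota duty = £65,323.88 × 12% = £7,838.87.
Line duty = £8,421.97 + £7,838.87 = £16,260.84.
Line 3 (92.71, Talena, 3,867 units, £185,267.97):
Base rate for 92.71 is 22%.
Duty = £185,267.97 × 22% = £40,758.95.
Line 4 (02.80, Naroria, 824 kg, £122,331.04):
Base rate for 02.80 is 21%.
Additional duty on 02.80 from Naroria: +7.7%. Applied ad valorem rate: 21% + 7.7% = 28.7%.
Duty = £122,331.04 × 28.7% = £35,109.01.
Total = £0.00 + £16,260.84 + £40,758.95 + £35,109.01 = £92,128.80.

£92,128.80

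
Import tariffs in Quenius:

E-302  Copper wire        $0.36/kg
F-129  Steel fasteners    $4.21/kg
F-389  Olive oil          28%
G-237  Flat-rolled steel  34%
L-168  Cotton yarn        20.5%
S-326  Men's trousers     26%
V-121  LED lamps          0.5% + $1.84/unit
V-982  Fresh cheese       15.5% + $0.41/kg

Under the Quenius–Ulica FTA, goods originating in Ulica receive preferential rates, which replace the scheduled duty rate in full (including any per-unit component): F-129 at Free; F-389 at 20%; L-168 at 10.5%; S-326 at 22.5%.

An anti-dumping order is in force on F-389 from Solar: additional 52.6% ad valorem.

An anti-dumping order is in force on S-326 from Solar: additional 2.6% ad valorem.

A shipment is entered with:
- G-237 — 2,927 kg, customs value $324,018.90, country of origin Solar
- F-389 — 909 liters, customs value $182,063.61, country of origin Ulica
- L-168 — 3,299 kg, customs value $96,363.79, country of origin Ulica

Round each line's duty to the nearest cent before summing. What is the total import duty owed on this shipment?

$156,697.35

Line 1 (G-237, Solar, 2,927 kg, $324,018.90):
Base rate for G-237 is 34%.
Duty = $324,018.90 × 34% = $110,166.43.
Line 2 (F-389, Ulica, 909 liters, $182,063.61):
Base rate for F-389 is 28%.
Origin Ulica qualifies under the Quenius–Ulica agreement and F-389 is covered: preferential rate 20% applies instead.
The additional-duty order on F-389 targets Solar, not Ulica; it does not apply.
Duty = $182,063.61 × 20% = $36,412.72.
Line 3 (L-168, Ulica, 3,299 kg, $96,363.79):
Base rate for L-168 is 20.5%.
Origin Ulica qualifies under the Quenius–Ulica agreement and L-168 is covered: preferential rate 10.5% applies instead.
Duty = $96,363.79 × 10.5% = $10,118.20.
Total = $110,166.43 + $36,412.72 + $10,118.20 = $156,697.35.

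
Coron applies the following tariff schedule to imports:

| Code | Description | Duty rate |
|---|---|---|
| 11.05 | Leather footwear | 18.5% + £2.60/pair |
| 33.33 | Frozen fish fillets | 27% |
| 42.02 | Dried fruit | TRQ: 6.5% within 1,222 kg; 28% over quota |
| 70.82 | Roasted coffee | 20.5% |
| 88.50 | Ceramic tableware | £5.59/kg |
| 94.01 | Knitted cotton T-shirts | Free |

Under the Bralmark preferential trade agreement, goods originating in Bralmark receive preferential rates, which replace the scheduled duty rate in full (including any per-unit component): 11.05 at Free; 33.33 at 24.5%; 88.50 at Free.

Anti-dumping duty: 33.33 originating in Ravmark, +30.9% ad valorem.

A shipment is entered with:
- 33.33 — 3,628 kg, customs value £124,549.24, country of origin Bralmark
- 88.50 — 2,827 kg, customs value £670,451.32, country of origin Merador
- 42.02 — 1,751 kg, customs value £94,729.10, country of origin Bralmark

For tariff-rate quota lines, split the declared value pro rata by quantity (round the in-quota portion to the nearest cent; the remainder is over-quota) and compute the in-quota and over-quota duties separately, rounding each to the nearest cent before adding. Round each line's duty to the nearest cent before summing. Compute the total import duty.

£58,627.94

Line 1 (33.33, Bralmark, 3,628 kg, £124,549.24):
Base rate for 33.33 is 27%.
Origin Bralmark qualifies under the Coron–Bralmark agreement and 33.33 is covered: preferential rate 24.5% applies instead.
The additional-duty order on 33.33 targets Ravmark, not Bralmark; it does not apply.
Duty = £124,549.24 × 24.5% = £30,514.56.
Line 2 (88.50, Merador, 2,827 kg, £670,451.32):
Base rate for 88.50 is £5.59/kg.
88.50 has an FTA preferential rate, but origin Merador is not Bralmark; base rate stands.
Duty = 2,827 × £5.59 = £15,802.93.
Line 3 (42.02, Bralmark, 1,751 kg, £94,729.10):
Code 42.02 is under a tariff-rate quota (threshold 1,222 kg). In-quota: 1,222 kg at 6.5%; over-quota: 529 kg at 28%.
Pro-rata value split: in-quota = £94,729.10 × 1,222/1,751 = £66,110.20; over-quota = £94,729.10 − £66,110.20 = £28,618.90.
In-quota duty = £66,110.20 × 6.5% = £4,297.16. Over-quota duty = £28,618.90 × 28% = £8,013.29.
Line duty = £4,297.16 + £8,013.29 = £12,310.45.
Total = £30,514.56 + £15,802.93 + £12,310.45 = £58,627.94.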